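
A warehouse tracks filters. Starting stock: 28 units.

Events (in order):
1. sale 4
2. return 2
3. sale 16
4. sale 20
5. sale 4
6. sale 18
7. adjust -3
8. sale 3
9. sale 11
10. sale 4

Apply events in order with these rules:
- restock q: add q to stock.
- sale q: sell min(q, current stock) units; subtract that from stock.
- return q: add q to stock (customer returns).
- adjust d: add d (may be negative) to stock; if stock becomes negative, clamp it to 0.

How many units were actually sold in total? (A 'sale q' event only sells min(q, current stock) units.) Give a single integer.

Processing events:
Start: stock = 28
  Event 1 (sale 4): sell min(4,28)=4. stock: 28 - 4 = 24. total_sold = 4
  Event 2 (return 2): 24 + 2 = 26
  Event 3 (sale 16): sell min(16,26)=16. stock: 26 - 16 = 10. total_sold = 20
  Event 4 (sale 20): sell min(20,10)=10. stock: 10 - 10 = 0. total_sold = 30
  Event 5 (sale 4): sell min(4,0)=0. stock: 0 - 0 = 0. total_sold = 30
  Event 6 (sale 18): sell min(18,0)=0. stock: 0 - 0 = 0. total_sold = 30
  Event 7 (adjust -3): 0 + -3 = 0 (clamped to 0)
  Event 8 (sale 3): sell min(3,0)=0. stock: 0 - 0 = 0. total_sold = 30
  Event 9 (sale 11): sell min(11,0)=0. stock: 0 - 0 = 0. total_sold = 30
  Event 10 (sale 4): sell min(4,0)=0. stock: 0 - 0 = 0. total_sold = 30
Final: stock = 0, total_sold = 30

Answer: 30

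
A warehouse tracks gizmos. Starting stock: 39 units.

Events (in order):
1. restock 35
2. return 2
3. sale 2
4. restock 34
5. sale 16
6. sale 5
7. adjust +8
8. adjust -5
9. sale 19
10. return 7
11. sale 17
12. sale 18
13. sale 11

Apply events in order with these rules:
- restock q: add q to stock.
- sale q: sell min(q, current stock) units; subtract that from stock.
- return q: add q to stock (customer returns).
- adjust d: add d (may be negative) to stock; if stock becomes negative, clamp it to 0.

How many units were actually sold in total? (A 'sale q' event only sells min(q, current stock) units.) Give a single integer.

Answer: 88

Derivation:
Processing events:
Start: stock = 39
  Event 1 (restock 35): 39 + 35 = 74
  Event 2 (return 2): 74 + 2 = 76
  Event 3 (sale 2): sell min(2,76)=2. stock: 76 - 2 = 74. total_sold = 2
  Event 4 (restock 34): 74 + 34 = 108
  Event 5 (sale 16): sell min(16,108)=16. stock: 108 - 16 = 92. total_sold = 18
  Event 6 (sale 5): sell min(5,92)=5. stock: 92 - 5 = 87. total_sold = 23
  Event 7 (adjust +8): 87 + 8 = 95
  Event 8 (adjust -5): 95 + -5 = 90
  Event 9 (sale 19): sell min(19,90)=19. stock: 90 - 19 = 71. total_sold = 42
  Event 10 (return 7): 71 + 7 = 78
  Event 11 (sale 17): sell min(17,78)=17. stock: 78 - 17 = 61. total_sold = 59
  Event 12 (sale 18): sell min(18,61)=18. stock: 61 - 18 = 43. total_sold = 77
  Event 13 (sale 11): sell min(11,43)=11. stock: 43 - 11 = 32. total_sold = 88
Final: stock = 32, total_sold = 88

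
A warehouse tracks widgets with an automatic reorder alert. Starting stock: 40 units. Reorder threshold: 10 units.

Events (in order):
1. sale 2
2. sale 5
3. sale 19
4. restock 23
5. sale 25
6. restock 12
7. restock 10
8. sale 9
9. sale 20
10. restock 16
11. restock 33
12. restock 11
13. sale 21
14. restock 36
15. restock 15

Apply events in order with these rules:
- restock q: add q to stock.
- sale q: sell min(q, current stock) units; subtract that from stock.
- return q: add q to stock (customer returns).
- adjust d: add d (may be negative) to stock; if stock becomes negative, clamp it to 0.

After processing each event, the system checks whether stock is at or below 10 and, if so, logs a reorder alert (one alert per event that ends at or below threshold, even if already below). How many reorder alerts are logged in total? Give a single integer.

Answer: 1

Derivation:
Processing events:
Start: stock = 40
  Event 1 (sale 2): sell min(2,40)=2. stock: 40 - 2 = 38. total_sold = 2
  Event 2 (sale 5): sell min(5,38)=5. stock: 38 - 5 = 33. total_sold = 7
  Event 3 (sale 19): sell min(19,33)=19. stock: 33 - 19 = 14. total_sold = 26
  Event 4 (restock 23): 14 + 23 = 37
  Event 5 (sale 25): sell min(25,37)=25. stock: 37 - 25 = 12. total_sold = 51
  Event 6 (restock 12): 12 + 12 = 24
  Event 7 (restock 10): 24 + 10 = 34
  Event 8 (sale 9): sell min(9,34)=9. stock: 34 - 9 = 25. total_sold = 60
  Event 9 (sale 20): sell min(20,25)=20. stock: 25 - 20 = 5. total_sold = 80
  Event 10 (restock 16): 5 + 16 = 21
  Event 11 (restock 33): 21 + 33 = 54
  Event 12 (restock 11): 54 + 11 = 65
  Event 13 (sale 21): sell min(21,65)=21. stock: 65 - 21 = 44. total_sold = 101
  Event 14 (restock 36): 44 + 36 = 80
  Event 15 (restock 15): 80 + 15 = 95
Final: stock = 95, total_sold = 101

Checking against threshold 10:
  After event 1: stock=38 > 10
  After event 2: stock=33 > 10
  After event 3: stock=14 > 10
  After event 4: stock=37 > 10
  After event 5: stock=12 > 10
  After event 6: stock=24 > 10
  After event 7: stock=34 > 10
  After event 8: stock=25 > 10
  After event 9: stock=5 <= 10 -> ALERT
  After event 10: stock=21 > 10
  After event 11: stock=54 > 10
  After event 12: stock=65 > 10
  After event 13: stock=44 > 10
  After event 14: stock=80 > 10
  After event 15: stock=95 > 10
Alert events: [9]. Count = 1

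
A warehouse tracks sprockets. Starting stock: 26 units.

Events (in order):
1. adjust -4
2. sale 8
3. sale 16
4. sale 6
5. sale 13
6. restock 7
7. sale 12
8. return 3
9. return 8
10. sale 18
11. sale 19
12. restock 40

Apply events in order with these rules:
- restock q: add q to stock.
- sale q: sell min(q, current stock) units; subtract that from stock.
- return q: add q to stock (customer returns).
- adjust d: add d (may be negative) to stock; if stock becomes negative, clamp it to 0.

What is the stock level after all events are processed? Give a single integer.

Answer: 40

Derivation:
Processing events:
Start: stock = 26
  Event 1 (adjust -4): 26 + -4 = 22
  Event 2 (sale 8): sell min(8,22)=8. stock: 22 - 8 = 14. total_sold = 8
  Event 3 (sale 16): sell min(16,14)=14. stock: 14 - 14 = 0. total_sold = 22
  Event 4 (sale 6): sell min(6,0)=0. stock: 0 - 0 = 0. total_sold = 22
  Event 5 (sale 13): sell min(13,0)=0. stock: 0 - 0 = 0. total_sold = 22
  Event 6 (restock 7): 0 + 7 = 7
  Event 7 (sale 12): sell min(12,7)=7. stock: 7 - 7 = 0. total_sold = 29
  Event 8 (return 3): 0 + 3 = 3
  Event 9 (return 8): 3 + 8 = 11
  Event 10 (sale 18): sell min(18,11)=11. stock: 11 - 11 = 0. total_sold = 40
  Event 11 (sale 19): sell min(19,0)=0. stock: 0 - 0 = 0. total_sold = 40
  Event 12 (restock 40): 0 + 40 = 40
Final: stock = 40, total_sold = 40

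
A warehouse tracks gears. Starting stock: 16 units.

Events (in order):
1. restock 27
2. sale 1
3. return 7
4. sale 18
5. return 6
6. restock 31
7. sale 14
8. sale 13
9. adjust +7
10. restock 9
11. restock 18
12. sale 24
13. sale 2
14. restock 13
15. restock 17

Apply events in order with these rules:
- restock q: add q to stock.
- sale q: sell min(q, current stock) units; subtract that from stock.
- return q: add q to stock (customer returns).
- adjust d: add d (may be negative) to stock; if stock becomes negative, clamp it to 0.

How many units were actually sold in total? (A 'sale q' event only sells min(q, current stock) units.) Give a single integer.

Answer: 72

Derivation:
Processing events:
Start: stock = 16
  Event 1 (restock 27): 16 + 27 = 43
  Event 2 (sale 1): sell min(1,43)=1. stock: 43 - 1 = 42. total_sold = 1
  Event 3 (return 7): 42 + 7 = 49
  Event 4 (sale 18): sell min(18,49)=18. stock: 49 - 18 = 31. total_sold = 19
  Event 5 (return 6): 31 + 6 = 37
  Event 6 (restock 31): 37 + 31 = 68
  Event 7 (sale 14): sell min(14,68)=14. stock: 68 - 14 = 54. total_sold = 33
  Event 8 (sale 13): sell min(13,54)=13. stock: 54 - 13 = 41. total_sold = 46
  Event 9 (adjust +7): 41 + 7 = 48
  Event 10 (restock 9): 48 + 9 = 57
  Event 11 (restock 18): 57 + 18 = 75
  Event 12 (sale 24): sell min(24,75)=24. stock: 75 - 24 = 51. total_sold = 70
  Event 13 (sale 2): sell min(2,51)=2. stock: 51 - 2 = 49. total_sold = 72
  Event 14 (restock 13): 49 + 13 = 62
  Event 15 (restock 17): 62 + 17 = 79
Final: stock = 79, total_sold = 72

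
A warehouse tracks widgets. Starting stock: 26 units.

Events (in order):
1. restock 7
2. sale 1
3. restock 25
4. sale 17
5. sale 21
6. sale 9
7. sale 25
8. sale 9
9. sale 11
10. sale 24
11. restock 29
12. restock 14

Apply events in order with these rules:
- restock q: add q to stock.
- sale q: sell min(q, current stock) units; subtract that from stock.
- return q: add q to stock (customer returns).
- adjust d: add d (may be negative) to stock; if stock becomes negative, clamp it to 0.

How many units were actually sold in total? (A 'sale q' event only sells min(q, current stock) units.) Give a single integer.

Answer: 58

Derivation:
Processing events:
Start: stock = 26
  Event 1 (restock 7): 26 + 7 = 33
  Event 2 (sale 1): sell min(1,33)=1. stock: 33 - 1 = 32. total_sold = 1
  Event 3 (restock 25): 32 + 25 = 57
  Event 4 (sale 17): sell min(17,57)=17. stock: 57 - 17 = 40. total_sold = 18
  Event 5 (sale 21): sell min(21,40)=21. stock: 40 - 21 = 19. total_sold = 39
  Event 6 (sale 9): sell min(9,19)=9. stock: 19 - 9 = 10. total_sold = 48
  Event 7 (sale 25): sell min(25,10)=10. stock: 10 - 10 = 0. total_sold = 58
  Event 8 (sale 9): sell min(9,0)=0. stock: 0 - 0 = 0. total_sold = 58
  Event 9 (sale 11): sell min(11,0)=0. stock: 0 - 0 = 0. total_sold = 58
  Event 10 (sale 24): sell min(24,0)=0. stock: 0 - 0 = 0. total_sold = 58
  Event 11 (restock 29): 0 + 29 = 29
  Event 12 (restock 14): 29 + 14 = 43
Final: stock = 43, total_sold = 58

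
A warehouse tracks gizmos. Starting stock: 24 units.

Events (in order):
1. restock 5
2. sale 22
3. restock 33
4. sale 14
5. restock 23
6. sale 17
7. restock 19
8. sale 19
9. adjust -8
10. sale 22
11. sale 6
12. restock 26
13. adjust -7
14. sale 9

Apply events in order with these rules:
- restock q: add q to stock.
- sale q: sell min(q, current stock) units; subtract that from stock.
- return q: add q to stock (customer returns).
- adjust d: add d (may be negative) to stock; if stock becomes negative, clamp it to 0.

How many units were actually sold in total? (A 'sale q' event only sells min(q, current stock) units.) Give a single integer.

Processing events:
Start: stock = 24
  Event 1 (restock 5): 24 + 5 = 29
  Event 2 (sale 22): sell min(22,29)=22. stock: 29 - 22 = 7. total_sold = 22
  Event 3 (restock 33): 7 + 33 = 40
  Event 4 (sale 14): sell min(14,40)=14. stock: 40 - 14 = 26. total_sold = 36
  Event 5 (restock 23): 26 + 23 = 49
  Event 6 (sale 17): sell min(17,49)=17. stock: 49 - 17 = 32. total_sold = 53
  Event 7 (restock 19): 32 + 19 = 51
  Event 8 (sale 19): sell min(19,51)=19. stock: 51 - 19 = 32. total_sold = 72
  Event 9 (adjust -8): 32 + -8 = 24
  Event 10 (sale 22): sell min(22,24)=22. stock: 24 - 22 = 2. total_sold = 94
  Event 11 (sale 6): sell min(6,2)=2. stock: 2 - 2 = 0. total_sold = 96
  Event 12 (restock 26): 0 + 26 = 26
  Event 13 (adjust -7): 26 + -7 = 19
  Event 14 (sale 9): sell min(9,19)=9. stock: 19 - 9 = 10. total_sold = 105
Final: stock = 10, total_sold = 105

Answer: 105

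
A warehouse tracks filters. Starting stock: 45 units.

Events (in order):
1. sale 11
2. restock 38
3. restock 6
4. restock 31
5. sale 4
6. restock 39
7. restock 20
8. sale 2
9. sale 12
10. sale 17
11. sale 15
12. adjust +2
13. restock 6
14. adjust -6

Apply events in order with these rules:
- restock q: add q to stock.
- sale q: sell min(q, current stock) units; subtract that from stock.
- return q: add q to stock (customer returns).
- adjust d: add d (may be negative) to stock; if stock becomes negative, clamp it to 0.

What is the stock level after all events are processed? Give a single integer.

Processing events:
Start: stock = 45
  Event 1 (sale 11): sell min(11,45)=11. stock: 45 - 11 = 34. total_sold = 11
  Event 2 (restock 38): 34 + 38 = 72
  Event 3 (restock 6): 72 + 6 = 78
  Event 4 (restock 31): 78 + 31 = 109
  Event 5 (sale 4): sell min(4,109)=4. stock: 109 - 4 = 105. total_sold = 15
  Event 6 (restock 39): 105 + 39 = 144
  Event 7 (restock 20): 144 + 20 = 164
  Event 8 (sale 2): sell min(2,164)=2. stock: 164 - 2 = 162. total_sold = 17
  Event 9 (sale 12): sell min(12,162)=12. stock: 162 - 12 = 150. total_sold = 29
  Event 10 (sale 17): sell min(17,150)=17. stock: 150 - 17 = 133. total_sold = 46
  Event 11 (sale 15): sell min(15,133)=15. stock: 133 - 15 = 118. total_sold = 61
  Event 12 (adjust +2): 118 + 2 = 120
  Event 13 (restock 6): 120 + 6 = 126
  Event 14 (adjust -6): 126 + -6 = 120
Final: stock = 120, total_sold = 61

Answer: 120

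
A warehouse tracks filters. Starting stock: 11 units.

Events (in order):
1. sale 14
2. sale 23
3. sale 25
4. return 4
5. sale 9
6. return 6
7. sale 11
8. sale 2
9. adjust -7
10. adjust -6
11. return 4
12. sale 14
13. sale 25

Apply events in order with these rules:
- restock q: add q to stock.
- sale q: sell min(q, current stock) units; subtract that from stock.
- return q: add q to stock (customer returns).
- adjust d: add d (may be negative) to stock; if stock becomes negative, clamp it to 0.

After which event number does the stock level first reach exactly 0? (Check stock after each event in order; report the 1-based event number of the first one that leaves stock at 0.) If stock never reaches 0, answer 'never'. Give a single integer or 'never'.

Answer: 1

Derivation:
Processing events:
Start: stock = 11
  Event 1 (sale 14): sell min(14,11)=11. stock: 11 - 11 = 0. total_sold = 11
  Event 2 (sale 23): sell min(23,0)=0. stock: 0 - 0 = 0. total_sold = 11
  Event 3 (sale 25): sell min(25,0)=0. stock: 0 - 0 = 0. total_sold = 11
  Event 4 (return 4): 0 + 4 = 4
  Event 5 (sale 9): sell min(9,4)=4. stock: 4 - 4 = 0. total_sold = 15
  Event 6 (return 6): 0 + 6 = 6
  Event 7 (sale 11): sell min(11,6)=6. stock: 6 - 6 = 0. total_sold = 21
  Event 8 (sale 2): sell min(2,0)=0. stock: 0 - 0 = 0. total_sold = 21
  Event 9 (adjust -7): 0 + -7 = 0 (clamped to 0)
  Event 10 (adjust -6): 0 + -6 = 0 (clamped to 0)
  Event 11 (return 4): 0 + 4 = 4
  Event 12 (sale 14): sell min(14,4)=4. stock: 4 - 4 = 0. total_sold = 25
  Event 13 (sale 25): sell min(25,0)=0. stock: 0 - 0 = 0. total_sold = 25
Final: stock = 0, total_sold = 25

First zero at event 1.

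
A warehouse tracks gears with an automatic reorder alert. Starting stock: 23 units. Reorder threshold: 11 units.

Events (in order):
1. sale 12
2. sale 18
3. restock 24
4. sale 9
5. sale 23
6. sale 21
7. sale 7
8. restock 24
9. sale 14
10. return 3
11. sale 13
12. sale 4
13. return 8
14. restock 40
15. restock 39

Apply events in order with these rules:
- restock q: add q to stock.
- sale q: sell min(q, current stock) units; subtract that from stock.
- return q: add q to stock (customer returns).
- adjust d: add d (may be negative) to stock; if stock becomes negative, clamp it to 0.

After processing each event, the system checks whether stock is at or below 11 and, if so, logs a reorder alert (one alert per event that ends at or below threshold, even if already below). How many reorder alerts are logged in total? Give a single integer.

Processing events:
Start: stock = 23
  Event 1 (sale 12): sell min(12,23)=12. stock: 23 - 12 = 11. total_sold = 12
  Event 2 (sale 18): sell min(18,11)=11. stock: 11 - 11 = 0. total_sold = 23
  Event 3 (restock 24): 0 + 24 = 24
  Event 4 (sale 9): sell min(9,24)=9. stock: 24 - 9 = 15. total_sold = 32
  Event 5 (sale 23): sell min(23,15)=15. stock: 15 - 15 = 0. total_sold = 47
  Event 6 (sale 21): sell min(21,0)=0. stock: 0 - 0 = 0. total_sold = 47
  Event 7 (sale 7): sell min(7,0)=0. stock: 0 - 0 = 0. total_sold = 47
  Event 8 (restock 24): 0 + 24 = 24
  Event 9 (sale 14): sell min(14,24)=14. stock: 24 - 14 = 10. total_sold = 61
  Event 10 (return 3): 10 + 3 = 13
  Event 11 (sale 13): sell min(13,13)=13. stock: 13 - 13 = 0. total_sold = 74
  Event 12 (sale 4): sell min(4,0)=0. stock: 0 - 0 = 0. total_sold = 74
  Event 13 (return 8): 0 + 8 = 8
  Event 14 (restock 40): 8 + 40 = 48
  Event 15 (restock 39): 48 + 39 = 87
Final: stock = 87, total_sold = 74

Checking against threshold 11:
  After event 1: stock=11 <= 11 -> ALERT
  After event 2: stock=0 <= 11 -> ALERT
  After event 3: stock=24 > 11
  After event 4: stock=15 > 11
  After event 5: stock=0 <= 11 -> ALERT
  After event 6: stock=0 <= 11 -> ALERT
  After event 7: stock=0 <= 11 -> ALERT
  After event 8: stock=24 > 11
  After event 9: stock=10 <= 11 -> ALERT
  After event 10: stock=13 > 11
  After event 11: stock=0 <= 11 -> ALERT
  After event 12: stock=0 <= 11 -> ALERT
  After event 13: stock=8 <= 11 -> ALERT
  After event 14: stock=48 > 11
  After event 15: stock=87 > 11
Alert events: [1, 2, 5, 6, 7, 9, 11, 12, 13]. Count = 9

Answer: 9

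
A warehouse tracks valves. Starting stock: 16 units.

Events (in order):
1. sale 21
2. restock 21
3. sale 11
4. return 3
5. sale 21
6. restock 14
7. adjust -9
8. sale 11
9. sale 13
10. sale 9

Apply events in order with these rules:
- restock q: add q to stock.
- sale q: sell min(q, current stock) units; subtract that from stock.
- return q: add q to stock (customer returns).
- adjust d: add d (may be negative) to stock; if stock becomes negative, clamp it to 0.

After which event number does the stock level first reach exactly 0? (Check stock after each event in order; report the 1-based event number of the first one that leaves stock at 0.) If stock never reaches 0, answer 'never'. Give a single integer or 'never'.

Answer: 1

Derivation:
Processing events:
Start: stock = 16
  Event 1 (sale 21): sell min(21,16)=16. stock: 16 - 16 = 0. total_sold = 16
  Event 2 (restock 21): 0 + 21 = 21
  Event 3 (sale 11): sell min(11,21)=11. stock: 21 - 11 = 10. total_sold = 27
  Event 4 (return 3): 10 + 3 = 13
  Event 5 (sale 21): sell min(21,13)=13. stock: 13 - 13 = 0. total_sold = 40
  Event 6 (restock 14): 0 + 14 = 14
  Event 7 (adjust -9): 14 + -9 = 5
  Event 8 (sale 11): sell min(11,5)=5. stock: 5 - 5 = 0. total_sold = 45
  Event 9 (sale 13): sell min(13,0)=0. stock: 0 - 0 = 0. total_sold = 45
  Event 10 (sale 9): sell min(9,0)=0. stock: 0 - 0 = 0. total_sold = 45
Final: stock = 0, total_sold = 45

First zero at event 1.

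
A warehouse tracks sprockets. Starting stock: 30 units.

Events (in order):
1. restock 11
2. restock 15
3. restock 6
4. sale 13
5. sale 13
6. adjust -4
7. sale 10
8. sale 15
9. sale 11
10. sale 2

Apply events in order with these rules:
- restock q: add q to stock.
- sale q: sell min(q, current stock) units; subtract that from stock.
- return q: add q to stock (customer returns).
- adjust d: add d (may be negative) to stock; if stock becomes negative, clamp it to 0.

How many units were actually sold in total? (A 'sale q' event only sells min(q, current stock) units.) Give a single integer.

Answer: 58

Derivation:
Processing events:
Start: stock = 30
  Event 1 (restock 11): 30 + 11 = 41
  Event 2 (restock 15): 41 + 15 = 56
  Event 3 (restock 6): 56 + 6 = 62
  Event 4 (sale 13): sell min(13,62)=13. stock: 62 - 13 = 49. total_sold = 13
  Event 5 (sale 13): sell min(13,49)=13. stock: 49 - 13 = 36. total_sold = 26
  Event 6 (adjust -4): 36 + -4 = 32
  Event 7 (sale 10): sell min(10,32)=10. stock: 32 - 10 = 22. total_sold = 36
  Event 8 (sale 15): sell min(15,22)=15. stock: 22 - 15 = 7. total_sold = 51
  Event 9 (sale 11): sell min(11,7)=7. stock: 7 - 7 = 0. total_sold = 58
  Event 10 (sale 2): sell min(2,0)=0. stock: 0 - 0 = 0. total_sold = 58
Final: stock = 0, total_sold = 58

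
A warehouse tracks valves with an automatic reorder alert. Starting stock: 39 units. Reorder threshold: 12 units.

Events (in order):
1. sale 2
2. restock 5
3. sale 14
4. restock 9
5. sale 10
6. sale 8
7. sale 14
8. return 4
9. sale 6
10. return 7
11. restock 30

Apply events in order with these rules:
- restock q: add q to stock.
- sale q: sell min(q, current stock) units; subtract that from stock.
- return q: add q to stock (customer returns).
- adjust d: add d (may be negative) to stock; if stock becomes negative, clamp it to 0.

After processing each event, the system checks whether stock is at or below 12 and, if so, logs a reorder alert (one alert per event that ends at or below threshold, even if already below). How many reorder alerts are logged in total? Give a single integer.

Answer: 4

Derivation:
Processing events:
Start: stock = 39
  Event 1 (sale 2): sell min(2,39)=2. stock: 39 - 2 = 37. total_sold = 2
  Event 2 (restock 5): 37 + 5 = 42
  Event 3 (sale 14): sell min(14,42)=14. stock: 42 - 14 = 28. total_sold = 16
  Event 4 (restock 9): 28 + 9 = 37
  Event 5 (sale 10): sell min(10,37)=10. stock: 37 - 10 = 27. total_sold = 26
  Event 6 (sale 8): sell min(8,27)=8. stock: 27 - 8 = 19. total_sold = 34
  Event 7 (sale 14): sell min(14,19)=14. stock: 19 - 14 = 5. total_sold = 48
  Event 8 (return 4): 5 + 4 = 9
  Event 9 (sale 6): sell min(6,9)=6. stock: 9 - 6 = 3. total_sold = 54
  Event 10 (return 7): 3 + 7 = 10
  Event 11 (restock 30): 10 + 30 = 40
Final: stock = 40, total_sold = 54

Checking against threshold 12:
  After event 1: stock=37 > 12
  After event 2: stock=42 > 12
  After event 3: stock=28 > 12
  After event 4: stock=37 > 12
  After event 5: stock=27 > 12
  After event 6: stock=19 > 12
  After event 7: stock=5 <= 12 -> ALERT
  After event 8: stock=9 <= 12 -> ALERT
  After event 9: stock=3 <= 12 -> ALERT
  After event 10: stock=10 <= 12 -> ALERT
  After event 11: stock=40 > 12
Alert events: [7, 8, 9, 10]. Count = 4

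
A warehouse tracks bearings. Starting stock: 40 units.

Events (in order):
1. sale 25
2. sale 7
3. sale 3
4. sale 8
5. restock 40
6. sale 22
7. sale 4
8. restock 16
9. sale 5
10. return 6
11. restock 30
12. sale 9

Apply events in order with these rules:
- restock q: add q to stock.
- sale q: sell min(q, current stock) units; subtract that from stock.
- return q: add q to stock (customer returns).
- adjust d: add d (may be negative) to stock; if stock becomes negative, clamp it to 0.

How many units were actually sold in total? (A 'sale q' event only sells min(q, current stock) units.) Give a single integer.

Answer: 80

Derivation:
Processing events:
Start: stock = 40
  Event 1 (sale 25): sell min(25,40)=25. stock: 40 - 25 = 15. total_sold = 25
  Event 2 (sale 7): sell min(7,15)=7. stock: 15 - 7 = 8. total_sold = 32
  Event 3 (sale 3): sell min(3,8)=3. stock: 8 - 3 = 5. total_sold = 35
  Event 4 (sale 8): sell min(8,5)=5. stock: 5 - 5 = 0. total_sold = 40
  Event 5 (restock 40): 0 + 40 = 40
  Event 6 (sale 22): sell min(22,40)=22. stock: 40 - 22 = 18. total_sold = 62
  Event 7 (sale 4): sell min(4,18)=4. stock: 18 - 4 = 14. total_sold = 66
  Event 8 (restock 16): 14 + 16 = 30
  Event 9 (sale 5): sell min(5,30)=5. stock: 30 - 5 = 25. total_sold = 71
  Event 10 (return 6): 25 + 6 = 31
  Event 11 (restock 30): 31 + 30 = 61
  Event 12 (sale 9): sell min(9,61)=9. stock: 61 - 9 = 52. total_sold = 80
Final: stock = 52, total_sold = 80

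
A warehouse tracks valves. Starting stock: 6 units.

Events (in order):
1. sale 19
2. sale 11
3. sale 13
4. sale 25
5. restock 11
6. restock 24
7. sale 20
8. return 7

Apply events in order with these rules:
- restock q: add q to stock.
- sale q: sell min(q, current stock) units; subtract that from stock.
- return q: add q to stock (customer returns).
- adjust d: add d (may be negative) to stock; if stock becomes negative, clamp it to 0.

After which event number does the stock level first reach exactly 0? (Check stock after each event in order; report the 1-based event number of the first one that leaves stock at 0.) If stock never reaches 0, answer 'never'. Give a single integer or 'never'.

Processing events:
Start: stock = 6
  Event 1 (sale 19): sell min(19,6)=6. stock: 6 - 6 = 0. total_sold = 6
  Event 2 (sale 11): sell min(11,0)=0. stock: 0 - 0 = 0. total_sold = 6
  Event 3 (sale 13): sell min(13,0)=0. stock: 0 - 0 = 0. total_sold = 6
  Event 4 (sale 25): sell min(25,0)=0. stock: 0 - 0 = 0. total_sold = 6
  Event 5 (restock 11): 0 + 11 = 11
  Event 6 (restock 24): 11 + 24 = 35
  Event 7 (sale 20): sell min(20,35)=20. stock: 35 - 20 = 15. total_sold = 26
  Event 8 (return 7): 15 + 7 = 22
Final: stock = 22, total_sold = 26

First zero at event 1.

Answer: 1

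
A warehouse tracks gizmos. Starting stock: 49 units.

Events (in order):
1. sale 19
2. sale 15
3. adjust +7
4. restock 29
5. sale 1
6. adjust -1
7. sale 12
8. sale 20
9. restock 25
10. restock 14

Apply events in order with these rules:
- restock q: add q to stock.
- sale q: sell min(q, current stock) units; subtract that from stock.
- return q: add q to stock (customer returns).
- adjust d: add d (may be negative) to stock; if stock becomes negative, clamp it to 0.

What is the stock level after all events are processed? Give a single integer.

Processing events:
Start: stock = 49
  Event 1 (sale 19): sell min(19,49)=19. stock: 49 - 19 = 30. total_sold = 19
  Event 2 (sale 15): sell min(15,30)=15. stock: 30 - 15 = 15. total_sold = 34
  Event 3 (adjust +7): 15 + 7 = 22
  Event 4 (restock 29): 22 + 29 = 51
  Event 5 (sale 1): sell min(1,51)=1. stock: 51 - 1 = 50. total_sold = 35
  Event 6 (adjust -1): 50 + -1 = 49
  Event 7 (sale 12): sell min(12,49)=12. stock: 49 - 12 = 37. total_sold = 47
  Event 8 (sale 20): sell min(20,37)=20. stock: 37 - 20 = 17. total_sold = 67
  Event 9 (restock 25): 17 + 25 = 42
  Event 10 (restock 14): 42 + 14 = 56
Final: stock = 56, total_sold = 67

Answer: 56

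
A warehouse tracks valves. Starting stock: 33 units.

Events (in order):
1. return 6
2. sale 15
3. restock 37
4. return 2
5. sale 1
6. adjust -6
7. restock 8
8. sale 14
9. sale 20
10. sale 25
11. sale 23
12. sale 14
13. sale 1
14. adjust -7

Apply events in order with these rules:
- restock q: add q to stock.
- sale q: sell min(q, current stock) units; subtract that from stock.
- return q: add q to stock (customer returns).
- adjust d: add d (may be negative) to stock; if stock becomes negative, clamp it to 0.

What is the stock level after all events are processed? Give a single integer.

Answer: 0

Derivation:
Processing events:
Start: stock = 33
  Event 1 (return 6): 33 + 6 = 39
  Event 2 (sale 15): sell min(15,39)=15. stock: 39 - 15 = 24. total_sold = 15
  Event 3 (restock 37): 24 + 37 = 61
  Event 4 (return 2): 61 + 2 = 63
  Event 5 (sale 1): sell min(1,63)=1. stock: 63 - 1 = 62. total_sold = 16
  Event 6 (adjust -6): 62 + -6 = 56
  Event 7 (restock 8): 56 + 8 = 64
  Event 8 (sale 14): sell min(14,64)=14. stock: 64 - 14 = 50. total_sold = 30
  Event 9 (sale 20): sell min(20,50)=20. stock: 50 - 20 = 30. total_sold = 50
  Event 10 (sale 25): sell min(25,30)=25. stock: 30 - 25 = 5. total_sold = 75
  Event 11 (sale 23): sell min(23,5)=5. stock: 5 - 5 = 0. total_sold = 80
  Event 12 (sale 14): sell min(14,0)=0. stock: 0 - 0 = 0. total_sold = 80
  Event 13 (sale 1): sell min(1,0)=0. stock: 0 - 0 = 0. total_sold = 80
  Event 14 (adjust -7): 0 + -7 = 0 (clamped to 0)
Final: stock = 0, total_sold = 80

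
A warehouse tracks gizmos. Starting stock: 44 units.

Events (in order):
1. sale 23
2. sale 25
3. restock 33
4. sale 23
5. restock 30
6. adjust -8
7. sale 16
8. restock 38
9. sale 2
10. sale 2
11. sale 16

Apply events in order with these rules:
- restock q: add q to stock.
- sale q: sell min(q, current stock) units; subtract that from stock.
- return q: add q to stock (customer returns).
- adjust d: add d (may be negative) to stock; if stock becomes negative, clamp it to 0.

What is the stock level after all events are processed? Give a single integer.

Processing events:
Start: stock = 44
  Event 1 (sale 23): sell min(23,44)=23. stock: 44 - 23 = 21. total_sold = 23
  Event 2 (sale 25): sell min(25,21)=21. stock: 21 - 21 = 0. total_sold = 44
  Event 3 (restock 33): 0 + 33 = 33
  Event 4 (sale 23): sell min(23,33)=23. stock: 33 - 23 = 10. total_sold = 67
  Event 5 (restock 30): 10 + 30 = 40
  Event 6 (adjust -8): 40 + -8 = 32
  Event 7 (sale 16): sell min(16,32)=16. stock: 32 - 16 = 16. total_sold = 83
  Event 8 (restock 38): 16 + 38 = 54
  Event 9 (sale 2): sell min(2,54)=2. stock: 54 - 2 = 52. total_sold = 85
  Event 10 (sale 2): sell min(2,52)=2. stock: 52 - 2 = 50. total_sold = 87
  Event 11 (sale 16): sell min(16,50)=16. stock: 50 - 16 = 34. total_sold = 103
Final: stock = 34, total_sold = 103

Answer: 34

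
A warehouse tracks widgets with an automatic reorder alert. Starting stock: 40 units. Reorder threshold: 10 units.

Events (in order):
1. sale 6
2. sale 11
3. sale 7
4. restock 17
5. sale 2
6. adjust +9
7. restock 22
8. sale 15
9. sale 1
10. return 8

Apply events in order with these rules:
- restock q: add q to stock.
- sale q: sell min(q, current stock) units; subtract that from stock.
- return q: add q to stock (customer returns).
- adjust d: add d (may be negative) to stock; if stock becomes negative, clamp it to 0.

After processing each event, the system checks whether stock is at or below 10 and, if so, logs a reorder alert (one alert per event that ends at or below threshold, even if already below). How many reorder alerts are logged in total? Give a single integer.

Processing events:
Start: stock = 40
  Event 1 (sale 6): sell min(6,40)=6. stock: 40 - 6 = 34. total_sold = 6
  Event 2 (sale 11): sell min(11,34)=11. stock: 34 - 11 = 23. total_sold = 17
  Event 3 (sale 7): sell min(7,23)=7. stock: 23 - 7 = 16. total_sold = 24
  Event 4 (restock 17): 16 + 17 = 33
  Event 5 (sale 2): sell min(2,33)=2. stock: 33 - 2 = 31. total_sold = 26
  Event 6 (adjust +9): 31 + 9 = 40
  Event 7 (restock 22): 40 + 22 = 62
  Event 8 (sale 15): sell min(15,62)=15. stock: 62 - 15 = 47. total_sold = 41
  Event 9 (sale 1): sell min(1,47)=1. stock: 47 - 1 = 46. total_sold = 42
  Event 10 (return 8): 46 + 8 = 54
Final: stock = 54, total_sold = 42

Checking against threshold 10:
  After event 1: stock=34 > 10
  After event 2: stock=23 > 10
  After event 3: stock=16 > 10
  After event 4: stock=33 > 10
  After event 5: stock=31 > 10
  After event 6: stock=40 > 10
  After event 7: stock=62 > 10
  After event 8: stock=47 > 10
  After event 9: stock=46 > 10
  After event 10: stock=54 > 10
Alert events: []. Count = 0

Answer: 0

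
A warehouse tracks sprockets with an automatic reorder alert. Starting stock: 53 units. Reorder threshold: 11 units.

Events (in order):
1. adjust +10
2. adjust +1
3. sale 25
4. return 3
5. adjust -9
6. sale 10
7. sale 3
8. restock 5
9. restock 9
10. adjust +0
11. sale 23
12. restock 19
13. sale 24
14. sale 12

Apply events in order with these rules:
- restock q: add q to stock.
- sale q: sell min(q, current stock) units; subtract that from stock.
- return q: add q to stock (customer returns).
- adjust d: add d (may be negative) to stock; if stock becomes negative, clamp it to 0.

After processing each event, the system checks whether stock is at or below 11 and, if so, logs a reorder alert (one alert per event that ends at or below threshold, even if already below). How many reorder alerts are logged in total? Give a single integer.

Answer: 3

Derivation:
Processing events:
Start: stock = 53
  Event 1 (adjust +10): 53 + 10 = 63
  Event 2 (adjust +1): 63 + 1 = 64
  Event 3 (sale 25): sell min(25,64)=25. stock: 64 - 25 = 39. total_sold = 25
  Event 4 (return 3): 39 + 3 = 42
  Event 5 (adjust -9): 42 + -9 = 33
  Event 6 (sale 10): sell min(10,33)=10. stock: 33 - 10 = 23. total_sold = 35
  Event 7 (sale 3): sell min(3,23)=3. stock: 23 - 3 = 20. total_sold = 38
  Event 8 (restock 5): 20 + 5 = 25
  Event 9 (restock 9): 25 + 9 = 34
  Event 10 (adjust +0): 34 + 0 = 34
  Event 11 (sale 23): sell min(23,34)=23. stock: 34 - 23 = 11. total_sold = 61
  Event 12 (restock 19): 11 + 19 = 30
  Event 13 (sale 24): sell min(24,30)=24. stock: 30 - 24 = 6. total_sold = 85
  Event 14 (sale 12): sell min(12,6)=6. stock: 6 - 6 = 0. total_sold = 91
Final: stock = 0, total_sold = 91

Checking against threshold 11:
  After event 1: stock=63 > 11
  After event 2: stock=64 > 11
  After event 3: stock=39 > 11
  After event 4: stock=42 > 11
  After event 5: stock=33 > 11
  After event 6: stock=23 > 11
  After event 7: stock=20 > 11
  After event 8: stock=25 > 11
  After event 9: stock=34 > 11
  After event 10: stock=34 > 11
  After event 11: stock=11 <= 11 -> ALERT
  After event 12: stock=30 > 11
  After event 13: stock=6 <= 11 -> ALERT
  After event 14: stock=0 <= 11 -> ALERT
Alert events: [11, 13, 14]. Count = 3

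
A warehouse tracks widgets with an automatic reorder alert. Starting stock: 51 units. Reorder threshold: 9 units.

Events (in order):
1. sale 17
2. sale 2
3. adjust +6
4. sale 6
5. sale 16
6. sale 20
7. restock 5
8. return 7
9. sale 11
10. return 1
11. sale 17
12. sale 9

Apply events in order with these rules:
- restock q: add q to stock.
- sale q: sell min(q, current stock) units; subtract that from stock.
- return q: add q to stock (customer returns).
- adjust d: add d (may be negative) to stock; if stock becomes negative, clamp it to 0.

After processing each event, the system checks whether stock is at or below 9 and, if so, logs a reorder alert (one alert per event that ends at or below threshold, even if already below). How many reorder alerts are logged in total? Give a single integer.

Answer: 6

Derivation:
Processing events:
Start: stock = 51
  Event 1 (sale 17): sell min(17,51)=17. stock: 51 - 17 = 34. total_sold = 17
  Event 2 (sale 2): sell min(2,34)=2. stock: 34 - 2 = 32. total_sold = 19
  Event 3 (adjust +6): 32 + 6 = 38
  Event 4 (sale 6): sell min(6,38)=6. stock: 38 - 6 = 32. total_sold = 25
  Event 5 (sale 16): sell min(16,32)=16. stock: 32 - 16 = 16. total_sold = 41
  Event 6 (sale 20): sell min(20,16)=16. stock: 16 - 16 = 0. total_sold = 57
  Event 7 (restock 5): 0 + 5 = 5
  Event 8 (return 7): 5 + 7 = 12
  Event 9 (sale 11): sell min(11,12)=11. stock: 12 - 11 = 1. total_sold = 68
  Event 10 (return 1): 1 + 1 = 2
  Event 11 (sale 17): sell min(17,2)=2. stock: 2 - 2 = 0. total_sold = 70
  Event 12 (sale 9): sell min(9,0)=0. stock: 0 - 0 = 0. total_sold = 70
Final: stock = 0, total_sold = 70

Checking against threshold 9:
  After event 1: stock=34 > 9
  After event 2: stock=32 > 9
  After event 3: stock=38 > 9
  After event 4: stock=32 > 9
  After event 5: stock=16 > 9
  After event 6: stock=0 <= 9 -> ALERT
  After event 7: stock=5 <= 9 -> ALERT
  After event 8: stock=12 > 9
  After event 9: stock=1 <= 9 -> ALERT
  After event 10: stock=2 <= 9 -> ALERT
  After event 11: stock=0 <= 9 -> ALERT
  After event 12: stock=0 <= 9 -> ALERT
Alert events: [6, 7, 9, 10, 11, 12]. Count = 6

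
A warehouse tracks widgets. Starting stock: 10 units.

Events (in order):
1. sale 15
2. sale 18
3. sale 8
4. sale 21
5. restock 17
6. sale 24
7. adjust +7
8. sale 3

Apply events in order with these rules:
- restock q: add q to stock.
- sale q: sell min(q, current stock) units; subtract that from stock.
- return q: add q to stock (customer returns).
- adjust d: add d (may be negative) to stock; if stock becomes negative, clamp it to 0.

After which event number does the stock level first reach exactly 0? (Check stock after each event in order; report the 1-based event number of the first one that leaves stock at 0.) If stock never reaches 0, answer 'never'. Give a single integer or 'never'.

Processing events:
Start: stock = 10
  Event 1 (sale 15): sell min(15,10)=10. stock: 10 - 10 = 0. total_sold = 10
  Event 2 (sale 18): sell min(18,0)=0. stock: 0 - 0 = 0. total_sold = 10
  Event 3 (sale 8): sell min(8,0)=0. stock: 0 - 0 = 0. total_sold = 10
  Event 4 (sale 21): sell min(21,0)=0. stock: 0 - 0 = 0. total_sold = 10
  Event 5 (restock 17): 0 + 17 = 17
  Event 6 (sale 24): sell min(24,17)=17. stock: 17 - 17 = 0. total_sold = 27
  Event 7 (adjust +7): 0 + 7 = 7
  Event 8 (sale 3): sell min(3,7)=3. stock: 7 - 3 = 4. total_sold = 30
Final: stock = 4, total_sold = 30

First zero at event 1.

Answer: 1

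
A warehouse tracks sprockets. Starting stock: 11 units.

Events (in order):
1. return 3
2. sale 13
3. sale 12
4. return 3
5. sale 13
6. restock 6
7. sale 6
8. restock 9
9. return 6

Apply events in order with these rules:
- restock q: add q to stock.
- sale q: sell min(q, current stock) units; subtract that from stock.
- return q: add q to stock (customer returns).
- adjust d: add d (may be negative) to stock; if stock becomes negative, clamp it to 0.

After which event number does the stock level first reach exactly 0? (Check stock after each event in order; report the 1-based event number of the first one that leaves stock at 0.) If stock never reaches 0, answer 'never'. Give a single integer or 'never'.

Processing events:
Start: stock = 11
  Event 1 (return 3): 11 + 3 = 14
  Event 2 (sale 13): sell min(13,14)=13. stock: 14 - 13 = 1. total_sold = 13
  Event 3 (sale 12): sell min(12,1)=1. stock: 1 - 1 = 0. total_sold = 14
  Event 4 (return 3): 0 + 3 = 3
  Event 5 (sale 13): sell min(13,3)=3. stock: 3 - 3 = 0. total_sold = 17
  Event 6 (restock 6): 0 + 6 = 6
  Event 7 (sale 6): sell min(6,6)=6. stock: 6 - 6 = 0. total_sold = 23
  Event 8 (restock 9): 0 + 9 = 9
  Event 9 (return 6): 9 + 6 = 15
Final: stock = 15, total_sold = 23

First zero at event 3.

Answer: 3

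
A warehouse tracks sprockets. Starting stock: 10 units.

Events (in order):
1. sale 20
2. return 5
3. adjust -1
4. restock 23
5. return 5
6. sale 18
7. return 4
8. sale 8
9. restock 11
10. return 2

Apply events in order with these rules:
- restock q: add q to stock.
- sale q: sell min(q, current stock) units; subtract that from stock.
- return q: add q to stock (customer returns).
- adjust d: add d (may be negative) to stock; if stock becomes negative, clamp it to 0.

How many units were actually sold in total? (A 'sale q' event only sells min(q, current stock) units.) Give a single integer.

Processing events:
Start: stock = 10
  Event 1 (sale 20): sell min(20,10)=10. stock: 10 - 10 = 0. total_sold = 10
  Event 2 (return 5): 0 + 5 = 5
  Event 3 (adjust -1): 5 + -1 = 4
  Event 4 (restock 23): 4 + 23 = 27
  Event 5 (return 5): 27 + 5 = 32
  Event 6 (sale 18): sell min(18,32)=18. stock: 32 - 18 = 14. total_sold = 28
  Event 7 (return 4): 14 + 4 = 18
  Event 8 (sale 8): sell min(8,18)=8. stock: 18 - 8 = 10. total_sold = 36
  Event 9 (restock 11): 10 + 11 = 21
  Event 10 (return 2): 21 + 2 = 23
Final: stock = 23, total_sold = 36

Answer: 36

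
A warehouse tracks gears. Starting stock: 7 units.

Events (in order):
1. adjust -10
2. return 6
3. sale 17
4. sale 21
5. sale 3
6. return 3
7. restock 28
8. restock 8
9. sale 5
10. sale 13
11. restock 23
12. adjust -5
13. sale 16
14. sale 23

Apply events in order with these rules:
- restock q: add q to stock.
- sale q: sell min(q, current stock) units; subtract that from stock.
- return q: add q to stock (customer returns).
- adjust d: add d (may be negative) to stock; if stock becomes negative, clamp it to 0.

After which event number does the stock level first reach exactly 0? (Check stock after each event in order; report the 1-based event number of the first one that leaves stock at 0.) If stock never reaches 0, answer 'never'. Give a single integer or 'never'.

Processing events:
Start: stock = 7
  Event 1 (adjust -10): 7 + -10 = 0 (clamped to 0)
  Event 2 (return 6): 0 + 6 = 6
  Event 3 (sale 17): sell min(17,6)=6. stock: 6 - 6 = 0. total_sold = 6
  Event 4 (sale 21): sell min(21,0)=0. stock: 0 - 0 = 0. total_sold = 6
  Event 5 (sale 3): sell min(3,0)=0. stock: 0 - 0 = 0. total_sold = 6
  Event 6 (return 3): 0 + 3 = 3
  Event 7 (restock 28): 3 + 28 = 31
  Event 8 (restock 8): 31 + 8 = 39
  Event 9 (sale 5): sell min(5,39)=5. stock: 39 - 5 = 34. total_sold = 11
  Event 10 (sale 13): sell min(13,34)=13. stock: 34 - 13 = 21. total_sold = 24
  Event 11 (restock 23): 21 + 23 = 44
  Event 12 (adjust -5): 44 + -5 = 39
  Event 13 (sale 16): sell min(16,39)=16. stock: 39 - 16 = 23. total_sold = 40
  Event 14 (sale 23): sell min(23,23)=23. stock: 23 - 23 = 0. total_sold = 63
Final: stock = 0, total_sold = 63

First zero at event 1.

Answer: 1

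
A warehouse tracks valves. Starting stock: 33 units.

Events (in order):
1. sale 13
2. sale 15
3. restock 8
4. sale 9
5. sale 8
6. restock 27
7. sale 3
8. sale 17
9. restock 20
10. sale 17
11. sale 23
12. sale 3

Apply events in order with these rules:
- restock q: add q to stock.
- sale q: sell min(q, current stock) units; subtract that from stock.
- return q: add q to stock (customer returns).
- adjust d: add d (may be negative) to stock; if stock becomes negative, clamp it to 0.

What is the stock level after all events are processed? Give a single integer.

Processing events:
Start: stock = 33
  Event 1 (sale 13): sell min(13,33)=13. stock: 33 - 13 = 20. total_sold = 13
  Event 2 (sale 15): sell min(15,20)=15. stock: 20 - 15 = 5. total_sold = 28
  Event 3 (restock 8): 5 + 8 = 13
  Event 4 (sale 9): sell min(9,13)=9. stock: 13 - 9 = 4. total_sold = 37
  Event 5 (sale 8): sell min(8,4)=4. stock: 4 - 4 = 0. total_sold = 41
  Event 6 (restock 27): 0 + 27 = 27
  Event 7 (sale 3): sell min(3,27)=3. stock: 27 - 3 = 24. total_sold = 44
  Event 8 (sale 17): sell min(17,24)=17. stock: 24 - 17 = 7. total_sold = 61
  Event 9 (restock 20): 7 + 20 = 27
  Event 10 (sale 17): sell min(17,27)=17. stock: 27 - 17 = 10. total_sold = 78
  Event 11 (sale 23): sell min(23,10)=10. stock: 10 - 10 = 0. total_sold = 88
  Event 12 (sale 3): sell min(3,0)=0. stock: 0 - 0 = 0. total_sold = 88
Final: stock = 0, total_sold = 88

Answer: 0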